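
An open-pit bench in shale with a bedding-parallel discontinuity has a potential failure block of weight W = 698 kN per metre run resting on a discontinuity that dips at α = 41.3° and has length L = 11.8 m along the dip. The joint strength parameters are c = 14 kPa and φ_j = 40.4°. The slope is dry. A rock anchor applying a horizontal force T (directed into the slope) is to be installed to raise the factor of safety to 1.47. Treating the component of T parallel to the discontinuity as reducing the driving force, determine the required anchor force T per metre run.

Resolving forces along and normal to the sliding plane, with the horizontal anchor force T adding T·sinα to the effective normal force and T·cosα acting up the plane against the driving force:
FS = [cL + (W cosα + T sinα) tanφ_j] / [W sinα − T cosα]
Without the anchor: N' = 524.4 kN/m, driving T_d = 460.7 kN/m, resisting R = 14·11.8 + 524.4·tan40.4° = 611.5 kN/m, FS = 1.33.
Setting FS = 1.47 and solving for T:
1.47·(460.7 − T cos41.3°) = 611.5 + T sin41.3°·tan40.4°
T·(sin41.3°·tan40.4° + 1.47·cos41.3°) = 1.47·460.7 − 611.5
T·(0.6600·0.8511 + 1.47·0.7513) = 677.2 − 611.5 = 65.7
T·1.6661 = 65.7
T = 39.4 kN/m

T = 39 kN/m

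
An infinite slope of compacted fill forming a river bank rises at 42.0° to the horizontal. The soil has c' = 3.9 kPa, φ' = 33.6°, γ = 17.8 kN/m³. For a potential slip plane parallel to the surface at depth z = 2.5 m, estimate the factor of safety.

For an infinite slope with a slip plane parallel to the surface (no pore pressure): FS = [c' + γz cos²β tanφ'] / [γz sinβ cosβ].
γz = 17.8·2.5 = 44.50 kN/m²
Numerator = 3.9 + 44.50·cos²42.0°·tan33.6° = 3.9 + 44.50·0.5523·0.6644 = 20.228 kPa
Denominator = 44.50·sin42.0°·cos42.0° = 44.50·0.6691·0.7431 = 22.128 kPa
FS = 20.228 / 22.128 = 0.914

FS = 0.91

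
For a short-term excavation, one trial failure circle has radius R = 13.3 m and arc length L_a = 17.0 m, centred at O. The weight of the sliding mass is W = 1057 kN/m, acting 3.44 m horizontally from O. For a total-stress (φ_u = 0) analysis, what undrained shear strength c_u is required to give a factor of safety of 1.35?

c_u = 21.7 kPa

FS = c_u·L_a·R / (W·d), so c_u = FS·W·d / (L_a·R).
c_u = 1.35·1057·3.44 / (17.00·13.3) = 4908.7 / 226.10 = 21.71 kPa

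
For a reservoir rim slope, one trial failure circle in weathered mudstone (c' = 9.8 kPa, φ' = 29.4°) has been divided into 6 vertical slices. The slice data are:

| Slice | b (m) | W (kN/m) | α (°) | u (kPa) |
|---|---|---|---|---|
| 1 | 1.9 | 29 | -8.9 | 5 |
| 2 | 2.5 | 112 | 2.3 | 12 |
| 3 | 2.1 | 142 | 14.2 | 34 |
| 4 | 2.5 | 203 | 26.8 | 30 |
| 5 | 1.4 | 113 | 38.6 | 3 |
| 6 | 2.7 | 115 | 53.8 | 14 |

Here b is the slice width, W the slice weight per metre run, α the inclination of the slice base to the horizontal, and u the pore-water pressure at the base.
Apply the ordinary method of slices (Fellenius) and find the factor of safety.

Ordinary method of slices: FS = Σ[c'·Δl_i + (W_i cosα_i − u_i·Δl_i)·tanφ'] / Σ W_i sinα_i, with Δl_i = b_i / cosα_i.
Slice 1: Δl = 1.9/cos(-8.9°) = 1.923 m; N'_1 = 29·cos(-8.9°) − 5·1.923 = 19.0; c'Δl = 18.85; W sinα = -4.5
Slice 2: Δl = 2.5/cos2.3° = 2.502 m; N'_2 = 112·cos2.3° − 12·2.502 = 81.9; c'Δl = 24.52; W sinα = 4.5
Slice 3: Δl = 2.1/cos14.2° = 2.166 m; N'_3 = 142·cos14.2° − 34·2.166 = 64.0; c'Δl = 21.23; W sinα = 34.8
Slice 4: Δl = 2.5/cos26.8° = 2.801 m; N'_4 = 203·cos26.8° − 30·2.801 = 97.2; c'Δl = 27.45; W sinα = 91.5
Slice 5: Δl = 1.4/cos38.6° = 1.791 m; N'_5 = 113·cos38.6° − 3·1.791 = 82.9; c'Δl = 17.56; W sinα = 70.5
Slice 6: Δl = 2.7/cos53.8° = 4.572 m; N'_6 = 115·cos53.8° − 14·4.572 = 3.9; c'Δl = 44.80; W sinα = 92.8
Σc'Δl = 154.4 kN/m; ΣN' = 349.0 kN/m; ΣW sinα = 289.7 kN/m
Resisting = 154.4 + 349.0·tan29.4° = 154.4 + 196.6 = 351.0 kN/m
FS = 351.0 / 289.7 = 1.212

FS = 1.21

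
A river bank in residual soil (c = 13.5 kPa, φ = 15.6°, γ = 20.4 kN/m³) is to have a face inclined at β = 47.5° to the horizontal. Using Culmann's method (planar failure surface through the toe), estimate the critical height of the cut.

H_c = 12.45 m

Culmann's analysis gives the critical failure plane at α_cr = (β + φ)/2 = (47.5 + 15.6)/2 = 31.6°, and the critical height
H_c = (4c/γ) · sinβ cosφ / [1 − cos(β − φ)]
    = (4·13.5/20.4) · sin47.5°·cos15.6° / [1 − cos(31.9°)]
    = 2.647 · 0.7373·0.9632 / [1 − 0.8490]
    = 2.647 · 0.7101 / 0.1510
    = 12.45 m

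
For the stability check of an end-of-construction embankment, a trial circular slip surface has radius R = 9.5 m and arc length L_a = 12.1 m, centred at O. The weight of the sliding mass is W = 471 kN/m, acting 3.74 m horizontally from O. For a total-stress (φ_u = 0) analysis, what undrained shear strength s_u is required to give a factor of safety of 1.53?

FS = s_u·L_a·R / (W·d), so s_u = FS·W·d / (L_a·R).
s_u = 1.53·471·3.74 / (12.10·9.5) = 2695.2 / 114.95 = 23.45 kPa

s_u = 23.4 kPa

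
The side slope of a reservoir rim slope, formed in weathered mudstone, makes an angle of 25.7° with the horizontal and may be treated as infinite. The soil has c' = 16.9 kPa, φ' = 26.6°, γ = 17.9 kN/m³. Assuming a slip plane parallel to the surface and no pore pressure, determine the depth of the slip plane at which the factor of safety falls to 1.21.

Setting FS = 1.21 in FS = [c' + γz cos²β tanφ'] / [γz sinβ cosβ] and solving for z:
z = c' / [γ cosβ (FS·sinβ − cosβ·tanφ')]
  = 16.9 / [17.9·cos25.7°·(1.21·sin25.7° − cos25.7°·tan26.6°)]
  = 16.9 / [17.9·0.9011·(1.21·0.4337 − 0.9011·0.5008)]
  = 16.9 / 1.1855 = 14.255 m

z = 14.26 m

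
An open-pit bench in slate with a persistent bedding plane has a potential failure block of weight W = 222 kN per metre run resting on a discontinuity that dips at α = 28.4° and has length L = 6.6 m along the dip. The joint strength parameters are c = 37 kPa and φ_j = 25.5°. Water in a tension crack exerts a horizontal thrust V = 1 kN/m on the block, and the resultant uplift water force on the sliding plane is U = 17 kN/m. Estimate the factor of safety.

FS = 3.09

Resolving the block weight along and normal to the plane and applying the Mohr–Coulomb strength on the joint:
N' = W cosα − U − V sinα = 222·cos28.4° − 17 − 1·sin28.4° = 177.8 kN/m
Driving force T = W sinα + V cosα = 222·sin28.4° + 1·cos28.4° = 106.5 kN/m
Resisting force R = c·L + N'·tanφ_j = 37·6.6 + 177.8·tan25.5° = 244.2 + 84.8 = 329.0 kN/m
FS = R / T = 329.0 / 106.5 = 3.090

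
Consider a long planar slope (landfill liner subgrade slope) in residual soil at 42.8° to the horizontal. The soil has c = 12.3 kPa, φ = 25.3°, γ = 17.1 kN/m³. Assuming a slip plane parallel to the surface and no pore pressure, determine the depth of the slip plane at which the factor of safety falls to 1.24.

Setting FS = 1.24 in FS = [c + γz cos²β tanφ] / [γz sinβ cosβ] and solving for z:
z = c / [γ cosβ (FS·sinβ − cosβ·tanφ)]
  = 12.3 / [17.1·cos42.8°·(1.24·sin42.8° − cos42.8°·tan25.3°)]
  = 12.3 / [17.1·0.7337·(1.24·0.6794 − 0.7337·0.4727)]
  = 12.3 / 6.2191 = 1.978 m

z = 1.98 m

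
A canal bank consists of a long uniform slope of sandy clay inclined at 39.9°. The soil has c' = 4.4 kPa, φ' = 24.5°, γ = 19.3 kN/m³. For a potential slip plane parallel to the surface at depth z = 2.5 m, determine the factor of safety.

FS = 0.73

For an infinite slope with a slip plane parallel to the surface (no pore pressure): FS = [c' + γz cos²β tanφ'] / [γz sinβ cosβ].
γz = 19.3·2.5 = 48.25 kN/m²
Numerator = 4.4 + 48.25·cos²39.9°·tan24.5° = 4.4 + 48.25·0.5885·0.4557 = 17.341 kPa
Denominator = 48.25·sin39.9°·cos39.9° = 48.25·0.6414·0.7672 = 23.744 kPa
FS = 17.341 / 23.744 = 0.730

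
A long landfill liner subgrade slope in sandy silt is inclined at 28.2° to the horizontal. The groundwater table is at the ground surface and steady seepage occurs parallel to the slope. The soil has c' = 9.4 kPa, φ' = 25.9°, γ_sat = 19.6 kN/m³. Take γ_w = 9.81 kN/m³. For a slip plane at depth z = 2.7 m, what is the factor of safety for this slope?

With seepage parallel to the slope and the water table at the surface, the effective normal stress on the slip plane uses the buoyant unit weight γ' = γ_sat − γ_w while the driving shear stress uses γ_sat:
FS = [c' + γ' z cos²β tanφ'] / [γ_sat z sinβ cosβ]
γ' = 19.6 − 9.81 = 9.79 kN/m³
Numerator = 9.4 + 9.79·2.7·cos²28.2°·tan25.9° = 9.4 + 9.79·2.7·0.7767·0.4856 = 19.369 kPa
Denominator = 19.6·2.7·sin28.2°·cos28.2° = 19.6·2.7·0.4726·0.8813 = 22.039 kPa
FS = 19.369 / 22.039 = 0.879

FS = 0.88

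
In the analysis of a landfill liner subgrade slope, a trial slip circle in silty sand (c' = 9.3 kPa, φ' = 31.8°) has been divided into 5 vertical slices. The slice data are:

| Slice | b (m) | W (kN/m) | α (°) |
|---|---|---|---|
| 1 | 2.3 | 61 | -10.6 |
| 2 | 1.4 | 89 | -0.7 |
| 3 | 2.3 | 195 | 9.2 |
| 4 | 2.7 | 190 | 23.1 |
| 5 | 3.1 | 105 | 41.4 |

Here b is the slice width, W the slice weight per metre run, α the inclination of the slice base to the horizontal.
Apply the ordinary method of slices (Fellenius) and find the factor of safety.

FS = 3.02

Ordinary method of slices: FS = Σ[c'·Δl_i + (W_i cosα_i)·tanφ'] / Σ W_i sinα_i, with Δl_i = b_i / cosα_i.
Slice 1: Δl = 2.3/cos(-10.6°) = 2.340 m; N'_1 = 61·cos(-10.6°) = 60.0; c'Δl = 21.76; W sinα = -11.2
Slice 2: Δl = 1.4/cos(-0.7°) = 1.400 m; N'_2 = 89·cos(-0.7°) = 89.0; c'Δl = 13.02; W sinα = -1.1
Slice 3: Δl = 2.3/cos9.2° = 2.330 m; N'_3 = 195·cos9.2° = 192.5; c'Δl = 21.67; W sinα = 31.2
Slice 4: Δl = 2.7/cos23.1° = 2.935 m; N'_4 = 190·cos23.1° = 174.8; c'Δl = 27.30; W sinα = 74.5
Slice 5: Δl = 3.1/cos41.4° = 4.133 m; N'_5 = 105·cos41.4° = 78.8; c'Δl = 38.43; W sinα = 69.4
Σc'Δl = 122.2 kN/m; ΣN' = 595.0 kN/m; ΣW sinα = 162.9 kN/m
Resisting = 122.2 + 595.0·tan31.8° = 122.2 + 368.9 = 491.1 kN/m
FS = 491.1 / 162.9 = 3.016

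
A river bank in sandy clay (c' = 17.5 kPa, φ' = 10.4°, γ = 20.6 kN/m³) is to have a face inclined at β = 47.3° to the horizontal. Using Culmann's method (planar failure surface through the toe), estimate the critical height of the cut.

Culmann's analysis gives the critical failure plane at α_cr = (β + φ')/2 = (47.3 + 10.4)/2 = 28.8°, and the critical height
H_c = (4c'/γ) · sinβ cosφ' / [1 − cos(β − φ')]
    = (4·17.5/20.6) · sin47.3°·cos10.4° / [1 − cos(36.9°)]
    = 3.398 · 0.7349·0.9836 / [1 − 0.7997]
    = 3.398 · 0.7228 / 0.2003
    = 12.26 m

H_c = 12.26 m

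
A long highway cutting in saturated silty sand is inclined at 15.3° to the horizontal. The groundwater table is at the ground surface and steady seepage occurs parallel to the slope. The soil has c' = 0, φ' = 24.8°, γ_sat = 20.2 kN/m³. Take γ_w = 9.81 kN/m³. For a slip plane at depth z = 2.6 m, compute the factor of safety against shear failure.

With seepage parallel to the slope and the water table at the surface, the effective normal stress on the slip plane uses the buoyant unit weight γ' = γ_sat − γ_w while the driving shear stress uses γ_sat:
FS = [c' + γ' z cos²β tanφ'] / [γ_sat z sinβ cosβ]
(For c' = 0 this reduces to FS = (γ'/γ_sat)·tanφ'/tanβ.)
γ' = 20.2 − 9.81 = 10.39 kN/m³
Numerator = 0.0 + 10.39·2.6·cos²15.3°·tan24.8° = 0.0 + 10.39·2.6·0.9304·0.4621 = 11.613 kPa
Denominator = 20.2·2.6·sin15.3°·cos15.3° = 20.2·2.6·0.2639·0.9646 = 13.367 kPa
FS = 11.613 / 13.367 = 0.869

FS = 0.87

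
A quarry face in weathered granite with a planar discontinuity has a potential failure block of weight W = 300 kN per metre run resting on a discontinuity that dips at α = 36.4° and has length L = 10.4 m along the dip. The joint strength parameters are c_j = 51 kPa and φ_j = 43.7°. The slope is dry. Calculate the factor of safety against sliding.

FS = 4.28

Resolving the block weight along and normal to the plane and applying the Mohr–Coulomb strength on the joint:
N' = W cosα = 300·cos36.4° = 241.5 kN/m
Driving force T = W sinα = 300·sin36.4° = 178.0 kN/m
Resisting force R = c_j·L + N'·tanφ_j = 51·10.4 + 241.5·tan43.7° = 530.4 + 230.8 = 761.2 kN/m
FS = R / T = 761.2 / 178.0 = 4.276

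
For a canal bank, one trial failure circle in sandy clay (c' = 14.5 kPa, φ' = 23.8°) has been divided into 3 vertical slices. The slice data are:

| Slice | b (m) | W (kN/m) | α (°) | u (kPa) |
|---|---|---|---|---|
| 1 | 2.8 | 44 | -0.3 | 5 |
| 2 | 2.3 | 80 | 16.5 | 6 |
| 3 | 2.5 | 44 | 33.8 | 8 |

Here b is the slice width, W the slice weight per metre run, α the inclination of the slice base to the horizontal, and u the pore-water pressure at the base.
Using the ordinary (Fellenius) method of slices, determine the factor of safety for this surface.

Ordinary method of slices: FS = Σ[c'·Δl_i + (W_i cosα_i − u_i·Δl_i)·tanφ'] / Σ W_i sinα_i, with Δl_i = b_i / cosα_i.
Slice 1: Δl = 2.8/cos(-0.3°) = 2.800 m; N'_1 = 44·cos(-0.3°) − 5·2.800 = 30.0; c'Δl = 40.60; W sinα = -0.2
Slice 2: Δl = 2.3/cos16.5° = 2.399 m; N'_2 = 80·cos16.5° − 6·2.399 = 62.3; c'Δl = 34.78; W sinα = 22.7
Slice 3: Δl = 2.5/cos33.8° = 3.008 m; N'_3 = 44·cos33.8° − 8·3.008 = 12.5; c'Δl = 43.62; W sinα = 24.5
Σc'Δl = 119.0 kN/m; ΣN' = 104.8 kN/m; ΣW sinα = 47.0 kN/m
Resisting = 119.0 + 104.8·tan23.8° = 119.0 + 46.2 = 165.2 kN/m
FS = 165.2 / 47.0 = 3.518

FS = 3.52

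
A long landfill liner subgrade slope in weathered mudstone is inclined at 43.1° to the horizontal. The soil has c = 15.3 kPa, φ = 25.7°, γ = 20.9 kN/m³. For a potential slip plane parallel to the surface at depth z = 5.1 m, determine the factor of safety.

For an infinite slope with a slip plane parallel to the surface (no pore pressure): FS = [c + γz cos²β tanφ] / [γz sinβ cosβ].
γz = 20.9·5.1 = 106.59 kN/m²
Numerator = 15.3 + 106.59·cos²43.1°·tan25.7° = 15.3 + 106.59·0.5331·0.4813 = 42.649 kPa
Denominator = 106.59·sin43.1°·cos43.1° = 106.59·0.6833·0.7302 = 53.178 kPa
FS = 42.649 / 53.178 = 0.802

FS = 0.80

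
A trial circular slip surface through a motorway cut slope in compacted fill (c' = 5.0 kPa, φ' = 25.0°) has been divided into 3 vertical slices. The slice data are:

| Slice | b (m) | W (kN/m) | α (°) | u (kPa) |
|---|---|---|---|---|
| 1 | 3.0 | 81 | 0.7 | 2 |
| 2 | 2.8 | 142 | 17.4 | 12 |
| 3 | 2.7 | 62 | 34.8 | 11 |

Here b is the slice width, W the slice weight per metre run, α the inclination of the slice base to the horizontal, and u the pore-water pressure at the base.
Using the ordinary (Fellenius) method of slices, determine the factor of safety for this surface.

Ordinary method of slices: FS = Σ[c'·Δl_i + (W_i cosα_i − u_i·Δl_i)·tanφ'] / Σ W_i sinα_i, with Δl_i = b_i / cosα_i.
Slice 1: Δl = 3.0/cos0.7° = 3.000 m; N'_1 = 81·cos0.7° − 2·3.000 = 75.0; c'Δl = 15.00; W sinα = 1.0
Slice 2: Δl = 2.8/cos17.4° = 2.934 m; N'_2 = 142·cos17.4° − 12·2.934 = 100.3; c'Δl = 14.67; W sinα = 42.5
Slice 3: Δl = 2.7/cos34.8° = 3.288 m; N'_3 = 62·cos34.8° − 11·3.288 = 14.7; c'Δl = 16.44; W sinα = 35.4
Σc'Δl = 46.1 kN/m; ΣN' = 190.0 kN/m; ΣW sinα = 78.8 kN/m
Resisting = 46.1 + 190.0·tan25.0° = 46.1 + 88.6 = 134.7 kN/m
FS = 134.7 / 78.8 = 1.709

FS = 1.71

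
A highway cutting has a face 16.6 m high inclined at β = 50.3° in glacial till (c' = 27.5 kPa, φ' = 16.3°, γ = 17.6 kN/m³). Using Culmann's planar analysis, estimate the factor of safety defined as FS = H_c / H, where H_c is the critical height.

H_c = (4c'/γ) · sinβ cosφ' / [1 − cos(β − φ')]
    = (4·27.5/17.6) · sin50.3°·cos16.3° / [1 − cos34.0°]
    = 6.250 · 0.7385 / 0.1710 = 27.00 m
FS = H_c / H = 27.00 / 16.6 = 1.626

FS = 1.63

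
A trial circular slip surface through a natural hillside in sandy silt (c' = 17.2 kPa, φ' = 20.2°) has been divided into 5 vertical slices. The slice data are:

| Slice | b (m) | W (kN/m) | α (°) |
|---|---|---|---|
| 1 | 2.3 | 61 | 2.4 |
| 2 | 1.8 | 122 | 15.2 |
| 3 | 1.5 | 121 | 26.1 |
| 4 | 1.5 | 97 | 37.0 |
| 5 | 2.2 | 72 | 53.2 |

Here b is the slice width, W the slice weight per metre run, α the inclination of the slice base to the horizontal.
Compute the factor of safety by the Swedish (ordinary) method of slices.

Ordinary method of slices: FS = Σ[c'·Δl_i + (W_i cosα_i)·tanφ'] / Σ W_i sinα_i, with Δl_i = b_i / cosα_i.
Slice 1: Δl = 2.3/cos2.4° = 2.302 m; N'_1 = 61·cos2.4° = 60.9; c'Δl = 39.59; W sinα = 2.6
Slice 2: Δl = 1.8/cos15.2° = 1.865 m; N'_2 = 122·cos15.2° = 117.7; c'Δl = 32.08; W sinα = 32.0
Slice 3: Δl = 1.5/cos26.1° = 1.670 m; N'_3 = 121·cos26.1° = 108.7; c'Δl = 28.73; W sinα = 53.2
Slice 4: Δl = 1.5/cos37.0° = 1.878 m; N'_4 = 97·cos37.0° = 77.5; c'Δl = 32.31; W sinα = 58.4
Slice 5: Δl = 2.2/cos53.2° = 3.673 m; N'_5 = 72·cos53.2° = 43.1; c'Δl = 63.17; W sinα = 57.7
Σc'Δl = 195.9 kN/m; ΣN' = 407.9 kN/m; ΣW sinα = 203.8 kN/m
Resisting = 195.9 + 407.9·tan20.2° = 195.9 + 150.1 = 346.0 kN/m
FS = 346.0 / 203.8 = 1.698

FS = 1.70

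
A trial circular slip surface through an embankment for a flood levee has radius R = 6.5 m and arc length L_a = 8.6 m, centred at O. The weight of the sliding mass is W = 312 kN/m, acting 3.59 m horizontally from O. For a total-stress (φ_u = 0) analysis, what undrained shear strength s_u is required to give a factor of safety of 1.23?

s_u = 24.6 kPa

FS = s_u·L_a·R / (W·d), so s_u = FS·W·d / (L_a·R).
s_u = 1.23·312·3.59 / (8.60·6.5) = 1377.7 / 55.90 = 24.65 kPa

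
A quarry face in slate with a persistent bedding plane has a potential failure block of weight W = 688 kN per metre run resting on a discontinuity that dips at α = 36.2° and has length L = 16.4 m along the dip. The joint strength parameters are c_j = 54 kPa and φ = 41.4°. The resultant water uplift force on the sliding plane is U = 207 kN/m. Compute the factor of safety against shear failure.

FS = 2.93

Resolving the block weight along and normal to the plane and applying the Mohr–Coulomb strength on the joint:
N' = W cosα − U = 688·cos36.2° − 207 = 348.2 kN/m
Driving force T = W sinα = 688·sin36.2° = 406.3 kN/m
Resisting force R = c_j·L + N'·tanφ = 54·16.4 + 348.2·tan41.4° = 885.6 + 307.0 = 1192.6 kN/m
FS = R / T = 1192.6 / 406.3 = 2.935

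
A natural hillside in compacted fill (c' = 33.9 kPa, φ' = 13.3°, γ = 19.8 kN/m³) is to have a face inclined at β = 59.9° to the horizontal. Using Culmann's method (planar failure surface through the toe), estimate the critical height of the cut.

Culmann's analysis gives the critical failure plane at α_cr = (β + φ')/2 = (59.9 + 13.3)/2 = 36.6°, and the critical height
H_c = (4c'/γ) · sinβ cosφ' / [1 − cos(β − φ')]
    = (4·33.9/19.8) · sin59.9°·cos13.3° / [1 − cos(46.6°)]
    = 6.848 · 0.8652·0.9732 / [1 − 0.6871]
    = 6.848 · 0.8419 / 0.3129
    = 18.43 m

H_c = 18.43 m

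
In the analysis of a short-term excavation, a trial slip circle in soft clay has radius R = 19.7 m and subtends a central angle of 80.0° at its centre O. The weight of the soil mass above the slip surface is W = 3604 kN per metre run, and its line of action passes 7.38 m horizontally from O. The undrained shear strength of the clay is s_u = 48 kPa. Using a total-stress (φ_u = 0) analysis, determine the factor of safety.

Taking moments about the centre O, the resisting moment is provided by the undrained shear strength acting along the arc:
Arc length L_a = R·θ = 19.7·(80.0°·π/180) = 19.7·1.3963 = 27.51 m
M_R = s_u·L_a·R = 48·27.51·19.7 = 26010.0 kN·m/m
M_D = W·d = 3604·7.38 = 26597.5 kN·m/m
FS = M_R / M_D = 26010.0 / 26597.5 = 0.978

FS = 0.98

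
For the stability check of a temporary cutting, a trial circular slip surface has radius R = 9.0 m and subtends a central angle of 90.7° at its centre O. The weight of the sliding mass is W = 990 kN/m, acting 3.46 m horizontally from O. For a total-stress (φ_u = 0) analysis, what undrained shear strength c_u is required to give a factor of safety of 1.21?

c_u = 32.3 kPa

FS = c_u·L_a·R / (W·d), so c_u = FS·W·d / (L_a·R).
Arc length L_a = R·θ = 9.0·(90.7°·π/180) = 9.0·1.5830 = 14.25 m
c_u = 1.21·990·3.46 / (14.25·9.0) = 4144.7 / 128.22 = 32.32 kPa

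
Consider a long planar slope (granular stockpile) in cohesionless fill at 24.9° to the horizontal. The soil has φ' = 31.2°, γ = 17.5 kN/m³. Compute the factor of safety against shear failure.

For a dry cohesionless infinite slope the factor of safety is FS = tanφ' / tanβ.
FS = tan31.2° / tan24.9° = 0.6056 / 0.4642 = 1.305

FS = 1.30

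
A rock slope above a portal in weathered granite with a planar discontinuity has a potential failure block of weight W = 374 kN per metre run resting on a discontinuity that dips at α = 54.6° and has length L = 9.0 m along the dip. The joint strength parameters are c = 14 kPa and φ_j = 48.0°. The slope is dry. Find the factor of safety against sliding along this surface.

Resolving the block weight along and normal to the plane and applying the Mohr–Coulomb strength on the joint:
N' = W cosα = 374·cos54.6° = 216.7 kN/m
Driving force T = W sinα = 374·sin54.6° = 304.9 kN/m
Resisting force R = c·L + N'·tanφ_j = 14·9.0 + 216.7·tan48.0° = 126.0 + 240.6 = 366.6 kN/m
FS = R / T = 366.6 / 304.9 = 1.203

FS = 1.20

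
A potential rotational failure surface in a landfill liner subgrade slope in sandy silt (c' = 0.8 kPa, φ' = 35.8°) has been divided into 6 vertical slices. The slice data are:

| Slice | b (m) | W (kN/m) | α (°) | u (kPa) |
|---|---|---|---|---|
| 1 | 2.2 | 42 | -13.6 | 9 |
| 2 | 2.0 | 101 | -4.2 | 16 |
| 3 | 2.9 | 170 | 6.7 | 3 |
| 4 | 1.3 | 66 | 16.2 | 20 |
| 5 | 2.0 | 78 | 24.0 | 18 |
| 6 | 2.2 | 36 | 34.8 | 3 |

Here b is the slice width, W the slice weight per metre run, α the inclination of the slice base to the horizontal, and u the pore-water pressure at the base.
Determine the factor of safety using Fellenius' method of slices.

FS = 3.48

Ordinary method of slices: FS = Σ[c'·Δl_i + (W_i cosα_i − u_i·Δl_i)·tanφ'] / Σ W_i sinα_i, with Δl_i = b_i / cosα_i.
Slice 1: Δl = 2.2/cos(-13.6°) = 2.263 m; N'_1 = 42·cos(-13.6°) − 9·2.263 = 20.5; c'Δl = 1.81; W sinα = -9.9
Slice 2: Δl = 2.0/cos(-4.2°) = 2.005 m; N'_2 = 101·cos(-4.2°) − 16·2.005 = 68.6; c'Δl = 1.60; W sinα = -7.4
Slice 3: Δl = 2.9/cos6.7° = 2.920 m; N'_3 = 170·cos6.7° − 3·2.920 = 160.1; c'Δl = 2.34; W sinα = 19.8
Slice 4: Δl = 1.3/cos16.2° = 1.354 m; N'_4 = 66·cos16.2° − 20·1.354 = 36.3; c'Δl = 1.08; W sinα = 18.4
Slice 5: Δl = 2.0/cos24.0° = 2.189 m; N'_5 = 78·cos24.0° − 18·2.189 = 31.8; c'Δl = 1.75; W sinα = 31.7
Slice 6: Δl = 2.2/cos34.8° = 2.679 m; N'_6 = 36·cos34.8° − 3·2.679 = 21.5; c'Δl = 2.14; W sinα = 20.5
Σc'Δl = 10.7 kN/m; ΣN' = 338.9 kN/m; ΣW sinα = 73.2 kN/m
Resisting = 10.7 + 338.9·tan35.8° = 10.7 + 244.4 = 255.1 kN/m
FS = 255.1 / 73.2 = 3.483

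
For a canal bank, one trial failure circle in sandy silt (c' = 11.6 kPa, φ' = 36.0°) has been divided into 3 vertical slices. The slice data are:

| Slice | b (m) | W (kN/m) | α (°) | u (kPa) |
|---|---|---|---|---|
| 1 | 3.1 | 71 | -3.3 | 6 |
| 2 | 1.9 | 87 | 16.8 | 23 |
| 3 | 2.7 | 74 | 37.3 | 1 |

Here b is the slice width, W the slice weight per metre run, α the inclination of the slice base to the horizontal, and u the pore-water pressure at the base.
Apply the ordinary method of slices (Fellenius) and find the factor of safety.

Ordinary method of slices: FS = Σ[c'·Δl_i + (W_i cosα_i − u_i·Δl_i)·tanφ'] / Σ W_i sinα_i, with Δl_i = b_i / cosα_i.
Slice 1: Δl = 3.1/cos(-3.3°) = 3.105 m; N'_1 = 71·cos(-3.3°) − 6·3.105 = 52.3; c'Δl = 36.02; W sinα = -4.1
Slice 2: Δl = 1.9/cos16.8° = 1.985 m; N'_2 = 87·cos16.8° − 23·1.985 = 37.6; c'Δl = 23.02; W sinα = 25.1
Slice 3: Δl = 2.7/cos37.3° = 3.394 m; N'_3 = 74·cos37.3° − 1·3.394 = 55.5; c'Δl = 39.37; W sinα = 44.8
Σc'Δl = 98.4 kN/m; ΣN' = 145.4 kN/m; ΣW sinα = 65.9 kN/m
Resisting = 98.4 + 145.4·tan36.0° = 98.4 + 105.6 = 204.0 kN/m
FS = 204.0 / 65.9 = 3.096

FS = 3.10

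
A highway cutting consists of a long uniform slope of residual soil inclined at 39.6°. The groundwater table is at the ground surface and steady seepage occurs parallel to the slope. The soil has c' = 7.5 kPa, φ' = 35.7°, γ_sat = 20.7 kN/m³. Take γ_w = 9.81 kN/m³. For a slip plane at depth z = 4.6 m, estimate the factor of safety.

FS = 0.62

With seepage parallel to the slope and the water table at the surface, the effective normal stress on the slip plane uses the buoyant unit weight γ' = γ_sat − γ_w while the driving shear stress uses γ_sat:
FS = [c' + γ' z cos²β tanφ'] / [γ_sat z sinβ cosβ]
γ' = 20.7 − 9.81 = 10.89 kN/m³
Numerator = 7.5 + 10.89·4.6·cos²39.6°·tan35.7° = 7.5 + 10.89·4.6·0.5937·0.7186 = 28.871 kPa
Denominator = 20.7·4.6·sin39.6°·cos39.6° = 20.7·4.6·0.6374·0.7705 = 46.767 kPa
FS = 28.871 / 46.767 = 0.617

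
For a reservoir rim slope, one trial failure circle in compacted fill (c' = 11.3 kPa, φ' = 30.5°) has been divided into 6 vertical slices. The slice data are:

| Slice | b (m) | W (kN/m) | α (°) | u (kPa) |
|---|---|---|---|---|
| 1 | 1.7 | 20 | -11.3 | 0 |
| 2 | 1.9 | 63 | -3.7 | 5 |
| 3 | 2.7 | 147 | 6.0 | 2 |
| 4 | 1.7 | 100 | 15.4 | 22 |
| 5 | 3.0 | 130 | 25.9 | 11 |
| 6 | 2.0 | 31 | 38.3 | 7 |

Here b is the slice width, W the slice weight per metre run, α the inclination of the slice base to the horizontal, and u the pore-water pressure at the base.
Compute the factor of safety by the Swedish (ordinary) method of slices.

Ordinary method of slices: FS = Σ[c'·Δl_i + (W_i cosα_i − u_i·Δl_i)·tanφ'] / Σ W_i sinα_i, with Δl_i = b_i / cosα_i.
Slice 1: Δl = 1.7/cos(-11.3°) = 1.734 m; N'_1 = 20·cos(-11.3°) − 0·1.734 = 19.6; c'Δl = 19.59; W sinα = -3.9
Slice 2: Δl = 1.9/cos(-3.7°) = 1.904 m; N'_2 = 63·cos(-3.7°) − 5·1.904 = 53.3; c'Δl = 21.51; W sinα = -4.1
Slice 3: Δl = 2.7/cos6.0° = 2.715 m; N'_3 = 147·cos6.0° − 2·2.715 = 140.8; c'Δl = 30.68; W sinα = 15.4
Slice 4: Δl = 1.7/cos15.4° = 1.763 m; N'_4 = 100·cos15.4° − 22·1.763 = 57.6; c'Δl = 19.93; W sinα = 26.6
Slice 5: Δl = 3.0/cos25.9° = 3.335 m; N'_5 = 130·cos25.9° − 11·3.335 = 80.3; c'Δl = 37.69; W sinα = 56.8
Slice 6: Δl = 2.0/cos38.3° = 2.548 m; N'_6 = 31·cos38.3° − 7·2.548 = 6.5; c'Δl = 28.80; W sinα = 19.2
Σc'Δl = 158.2 kN/m; ΣN' = 358.1 kN/m; ΣW sinα = 109.9 kN/m
Resisting = 158.2 + 358.1·tan30.5° = 158.2 + 210.9 = 369.1 kN/m
FS = 369.1 / 109.9 = 3.358

FS = 3.36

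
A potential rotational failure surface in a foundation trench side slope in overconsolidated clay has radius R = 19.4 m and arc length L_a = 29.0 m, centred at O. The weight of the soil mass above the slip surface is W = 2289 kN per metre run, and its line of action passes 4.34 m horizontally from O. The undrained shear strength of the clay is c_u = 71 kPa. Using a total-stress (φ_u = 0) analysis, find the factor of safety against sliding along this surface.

FS = 4.02

Taking moments about the centre O, the resisting moment is provided by the undrained shear strength acting along the arc:
M_R = c_u·L_a·R = 71·29.00·19.4 = 39944.6 kN·m/m
M_D = W·d = 2289·4.34 = 9934.3 kN·m/m
FS = M_R / M_D = 39944.6 / 9934.3 = 4.021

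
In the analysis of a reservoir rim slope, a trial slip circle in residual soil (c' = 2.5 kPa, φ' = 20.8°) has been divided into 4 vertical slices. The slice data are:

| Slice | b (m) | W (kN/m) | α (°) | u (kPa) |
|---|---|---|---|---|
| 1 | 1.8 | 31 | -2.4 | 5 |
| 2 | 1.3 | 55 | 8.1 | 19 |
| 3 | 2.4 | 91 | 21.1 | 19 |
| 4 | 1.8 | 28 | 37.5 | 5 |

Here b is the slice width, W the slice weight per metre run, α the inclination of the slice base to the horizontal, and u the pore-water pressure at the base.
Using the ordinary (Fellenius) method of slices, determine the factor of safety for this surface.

Ordinary method of slices: FS = Σ[c'·Δl_i + (W_i cosα_i − u_i·Δl_i)·tanφ'] / Σ W_i sinα_i, with Δl_i = b_i / cosα_i.
Slice 1: Δl = 1.8/cos(-2.4°) = 1.802 m; N'_1 = 31·cos(-2.4°) − 5·1.802 = 22.0; c'Δl = 4.50; W sinα = -1.3
Slice 2: Δl = 1.3/cos8.1° = 1.313 m; N'_2 = 55·cos8.1° − 19·1.313 = 29.5; c'Δl = 3.28; W sinα = 7.7
Slice 3: Δl = 2.4/cos21.1° = 2.572 m; N'_3 = 91·cos21.1° − 19·2.572 = 36.0; c'Δl = 6.43; W sinα = 32.8
Slice 4: Δl = 1.8/cos37.5° = 2.269 m; N'_4 = 28·cos37.5° − 5·2.269 = 10.9; c'Δl = 5.67; W sinα = 17.0
Σc'Δl = 19.9 kN/m; ΣN' = 98.4 kN/m; ΣW sinα = 56.3 kN/m
Resisting = 19.9 + 98.4·tan20.8° = 19.9 + 37.4 = 57.3 kN/m
FS = 57.3 / 56.3 = 1.018

FS = 1.02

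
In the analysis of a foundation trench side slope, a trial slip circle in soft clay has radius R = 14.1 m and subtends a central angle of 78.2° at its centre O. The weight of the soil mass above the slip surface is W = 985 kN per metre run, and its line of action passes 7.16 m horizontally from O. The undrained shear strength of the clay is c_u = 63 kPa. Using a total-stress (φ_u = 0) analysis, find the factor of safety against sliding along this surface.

Taking moments about the centre O, the resisting moment is provided by the undrained shear strength acting along the arc:
Arc length L_a = R·θ = 14.1·(78.2°·π/180) = 14.1·1.3648 = 19.24 m
M_R = c_u·L_a·R = 63·19.24·14.1 = 17094.8 kN·m/m
M_D = W·d = 985·7.16 = 7052.6 kN·m/m
FS = M_R / M_D = 17094.8 / 7052.6 = 2.424

FS = 2.42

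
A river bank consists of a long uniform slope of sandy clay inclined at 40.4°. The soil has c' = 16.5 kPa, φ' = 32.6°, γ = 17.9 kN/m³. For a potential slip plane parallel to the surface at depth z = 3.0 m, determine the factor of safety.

FS = 1.37

For an infinite slope with a slip plane parallel to the surface (no pore pressure): FS = [c' + γz cos²β tanφ'] / [γz sinβ cosβ].
γz = 17.9·3.0 = 53.70 kN/m²
Numerator = 16.5 + 53.70·cos²40.4°·tan32.6° = 16.5 + 53.70·0.5799·0.6395 = 36.417 kPa
Denominator = 53.70·sin40.4°·cos40.4° = 53.70·0.6481·0.7615 = 26.505 kPa
FS = 36.417 / 26.505 = 1.374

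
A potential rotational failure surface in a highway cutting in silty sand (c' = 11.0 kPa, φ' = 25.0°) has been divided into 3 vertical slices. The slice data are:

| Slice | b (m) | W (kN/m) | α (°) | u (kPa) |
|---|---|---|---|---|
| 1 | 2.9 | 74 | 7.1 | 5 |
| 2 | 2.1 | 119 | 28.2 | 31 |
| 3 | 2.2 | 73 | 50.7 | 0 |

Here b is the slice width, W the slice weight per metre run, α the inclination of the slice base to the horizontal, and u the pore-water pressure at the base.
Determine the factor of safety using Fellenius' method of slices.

FS = 1.31

Ordinary method of slices: FS = Σ[c'·Δl_i + (W_i cosα_i − u_i·Δl_i)·tanφ'] / Σ W_i sinα_i, with Δl_i = b_i / cosα_i.
Slice 1: Δl = 2.9/cos7.1° = 2.922 m; N'_1 = 74·cos7.1° − 5·2.922 = 58.8; c'Δl = 32.15; W sinα = 9.1
Slice 2: Δl = 2.1/cos28.2° = 2.383 m; N'_2 = 119·cos28.2° − 31·2.383 = 31.0; c'Δl = 26.21; W sinα = 56.2
Slice 3: Δl = 2.2/cos50.7° = 3.473 m; N'_3 = 73·cos50.7° − 0·3.473 = 46.2; c'Δl = 38.21; W sinα = 56.5
Σc'Δl = 96.6 kN/m; ΣN' = 136.1 kN/m; ΣW sinα = 121.9 kN/m
Resisting = 96.6 + 136.1·tan25.0° = 96.6 + 63.4 = 160.0 kN/m
FS = 160.0 / 121.9 = 1.313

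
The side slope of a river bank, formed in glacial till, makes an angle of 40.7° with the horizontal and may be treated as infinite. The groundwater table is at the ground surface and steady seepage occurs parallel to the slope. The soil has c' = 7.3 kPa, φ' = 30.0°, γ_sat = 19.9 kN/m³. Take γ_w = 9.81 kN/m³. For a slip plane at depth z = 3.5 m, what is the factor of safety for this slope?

FS = 0.55

With seepage parallel to the slope and the water table at the surface, the effective normal stress on the slip plane uses the buoyant unit weight γ' = γ_sat − γ_w while the driving shear stress uses γ_sat:
FS = [c' + γ' z cos²β tanφ'] / [γ_sat z sinβ cosβ]
γ' = 19.9 − 9.81 = 10.09 kN/m³
Numerator = 7.3 + 10.09·3.5·cos²40.7°·tan30.0° = 7.3 + 10.09·3.5·0.5748·0.5774 = 19.019 kPa
Denominator = 19.9·3.5·sin40.7°·cos40.7° = 19.9·3.5·0.6521·0.7581 = 34.433 kPa
FS = 19.019 / 34.433 = 0.552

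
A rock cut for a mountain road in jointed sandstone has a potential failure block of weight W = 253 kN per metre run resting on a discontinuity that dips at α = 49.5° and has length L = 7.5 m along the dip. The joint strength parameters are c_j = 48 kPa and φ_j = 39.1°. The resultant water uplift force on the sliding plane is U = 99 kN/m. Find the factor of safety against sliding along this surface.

Resolving the block weight along and normal to the plane and applying the Mohr–Coulomb strength on the joint:
N' = W cosα − U = 253·cos49.5° − 99 = 65.3 kN/m
Driving force T = W sinα = 253·sin49.5° = 192.4 kN/m
Resisting force R = c_j·L + N'·tanφ_j = 48·7.5 + 65.3·tan39.1° = 360.0 + 53.1 = 413.1 kN/m
FS = R / T = 413.1 / 192.4 = 2.147

FS = 2.15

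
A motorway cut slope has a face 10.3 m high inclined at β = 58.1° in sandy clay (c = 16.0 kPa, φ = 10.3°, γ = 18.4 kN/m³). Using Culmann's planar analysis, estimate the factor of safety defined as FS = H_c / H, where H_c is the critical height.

FS = 0.86

H_c = (4c/γ) · sinβ cosφ / [1 − cos(β − φ)]
    = (4·16.0/18.4) · sin58.1°·cos10.3° / [1 − cos47.8°]
    = 3.478 · 0.8353 / 0.3283 = 8.85 m
FS = H_c / H = 8.85 / 10.3 = 0.859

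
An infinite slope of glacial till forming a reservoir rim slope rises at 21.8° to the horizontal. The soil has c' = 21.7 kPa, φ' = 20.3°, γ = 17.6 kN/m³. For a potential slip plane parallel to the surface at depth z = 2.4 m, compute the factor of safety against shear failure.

FS = 2.41

For an infinite slope with a slip plane parallel to the surface (no pore pressure): FS = [c' + γz cos²β tanφ'] / [γz sinβ cosβ].
γz = 17.6·2.4 = 42.24 kN/m²
Numerator = 21.7 + 42.24·cos²21.8°·tan20.3° = 21.7 + 42.24·0.8621·0.3699 = 35.170 kPa
Denominator = 42.24·sin21.8°·cos21.8° = 42.24·0.3714·0.9285 = 14.565 kPa
FS = 35.170 / 14.565 = 2.415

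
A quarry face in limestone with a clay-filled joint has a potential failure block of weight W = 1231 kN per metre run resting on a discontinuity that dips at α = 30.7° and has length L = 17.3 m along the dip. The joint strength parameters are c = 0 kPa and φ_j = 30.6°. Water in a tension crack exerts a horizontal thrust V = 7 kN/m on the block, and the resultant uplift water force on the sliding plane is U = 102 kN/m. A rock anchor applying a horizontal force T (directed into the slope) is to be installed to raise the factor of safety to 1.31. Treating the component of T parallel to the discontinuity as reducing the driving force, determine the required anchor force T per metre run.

Resolving forces along and normal to the sliding plane, with the horizontal anchor force T adding T·sinα to the effective normal force and T·cosα acting up the plane against the driving force:
FS = [cL + (W cosα − U − V sinα + T sinα) tanφ_j] / [W sinα + V cosα − T cosα]
Without the anchor: N' = 952.9 kN/m, driving T_d = 634.5 kN/m, resisting R = 0·17.3 + 952.9·tan30.6° = 563.5 kN/m, FS = 0.89.
Setting FS = 1.31 and solving for T:
1.31·(634.5 − T cos30.7°) = 563.5 + T sin30.7°·tan30.6°
T·(sin30.7°·tan30.6° + 1.31·cos30.7°) = 1.31·634.5 − 563.5
T·(0.5105·0.5914 + 1.31·0.8599) = 831.2 − 563.5 = 267.6
T·1.4283 = 267.6
T = 187.4 kN/m

T = 187 kN/m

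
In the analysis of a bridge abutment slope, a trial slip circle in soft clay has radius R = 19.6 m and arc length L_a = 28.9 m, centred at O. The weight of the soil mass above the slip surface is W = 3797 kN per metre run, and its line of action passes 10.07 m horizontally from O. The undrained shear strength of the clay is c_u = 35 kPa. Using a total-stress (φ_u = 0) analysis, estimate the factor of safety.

FS = 0.52

Taking moments about the centre O, the resisting moment is provided by the undrained shear strength acting along the arc:
M_R = c_u·L_a·R = 35·28.90·19.6 = 19825.4 kN·m/m
M_D = W·d = 3797·10.07 = 38235.8 kN·m/m
FS = M_R / M_D = 19825.4 / 38235.8 = 0.519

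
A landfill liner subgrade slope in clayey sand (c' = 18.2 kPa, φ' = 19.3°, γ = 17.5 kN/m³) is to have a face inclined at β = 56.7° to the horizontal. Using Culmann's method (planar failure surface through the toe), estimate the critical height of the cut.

H_c = 15.96 m

Culmann's analysis gives the critical failure plane at α_cr = (β + φ')/2 = (56.7 + 19.3)/2 = 38.0°, and the critical height
H_c = (4c'/γ) · sinβ cosφ' / [1 − cos(β − φ')]
    = (4·18.2/17.5) · sin56.7°·cos19.3° / [1 − cos(37.4°)]
    = 4.160 · 0.8358·0.9438 / [1 − 0.7944]
    = 4.160 · 0.7888 / 0.2056
    = 15.96 m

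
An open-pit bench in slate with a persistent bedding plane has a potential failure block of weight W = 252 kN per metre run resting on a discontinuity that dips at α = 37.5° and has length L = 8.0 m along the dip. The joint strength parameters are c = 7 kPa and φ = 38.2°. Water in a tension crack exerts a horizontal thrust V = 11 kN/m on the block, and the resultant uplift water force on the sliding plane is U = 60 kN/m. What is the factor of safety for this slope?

Resolving the block weight along and normal to the plane and applying the Mohr–Coulomb strength on the joint:
N' = W cosα − U − V sinα = 252·cos37.5° − 60 − 11·sin37.5° = 133.2 kN/m
Driving force T = W sinα + V cosα = 252·sin37.5° + 11·cos37.5° = 162.1 kN/m
Resisting force R = c·L + N'·tanφ = 7·8.0 + 133.2·tan38.2° = 56.0 + 104.8 = 160.8 kN/m
FS = R / T = 160.8 / 162.1 = 0.992

FS = 0.99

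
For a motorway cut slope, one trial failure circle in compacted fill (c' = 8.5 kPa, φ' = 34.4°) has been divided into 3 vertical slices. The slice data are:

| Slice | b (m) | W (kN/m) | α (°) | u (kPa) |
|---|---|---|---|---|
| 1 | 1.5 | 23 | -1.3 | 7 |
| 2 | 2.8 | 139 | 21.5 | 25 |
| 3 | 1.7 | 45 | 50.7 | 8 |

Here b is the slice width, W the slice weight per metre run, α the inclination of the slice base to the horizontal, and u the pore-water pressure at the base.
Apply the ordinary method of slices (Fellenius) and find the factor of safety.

FS = 1.31

Ordinary method of slices: FS = Σ[c'·Δl_i + (W_i cosα_i − u_i·Δl_i)·tanφ'] / Σ W_i sinα_i, with Δl_i = b_i / cosα_i.
Slice 1: Δl = 1.5/cos(-1.3°) = 1.500 m; N'_1 = 23·cos(-1.3°) − 7·1.500 = 12.5; c'Δl = 12.75; W sinα = -0.5
Slice 2: Δl = 2.8/cos21.5° = 3.009 m; N'_2 = 139·cos21.5° − 25·3.009 = 54.1; c'Δl = 25.58; W sinα = 50.9
Slice 3: Δl = 1.7/cos50.7° = 2.684 m; N'_3 = 45·cos50.7° − 8·2.684 = 7.0; c'Δl = 22.81; W sinα = 34.8
Σc'Δl = 61.1 kN/m; ΣN' = 73.6 kN/m; ΣW sinα = 85.2 kN/m
Resisting = 61.1 + 73.6·tan34.4° = 61.1 + 50.4 = 111.6 kN/m
FS = 111.6 / 85.2 = 1.309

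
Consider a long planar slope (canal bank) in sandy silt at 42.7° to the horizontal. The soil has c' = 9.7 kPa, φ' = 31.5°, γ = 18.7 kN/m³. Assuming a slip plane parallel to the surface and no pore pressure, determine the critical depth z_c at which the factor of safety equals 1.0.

Setting FS = 1.00 in FS = [c' + γz cos²β tanφ'] / [γz sinβ cosβ] and solving for z:
z = c' / [γ cosβ (FS·sinβ − cosβ·tanφ')]
  = 9.7 / [18.7·cos42.7°·(1.00·sin42.7° − cos42.7°·tan31.5°)]
  = 9.7 / [18.7·0.7349·(1.00·0.6782 − 0.7349·0.6128)]
  = 9.7 / 3.1307 = 3.098 m

z_c = 3.10 m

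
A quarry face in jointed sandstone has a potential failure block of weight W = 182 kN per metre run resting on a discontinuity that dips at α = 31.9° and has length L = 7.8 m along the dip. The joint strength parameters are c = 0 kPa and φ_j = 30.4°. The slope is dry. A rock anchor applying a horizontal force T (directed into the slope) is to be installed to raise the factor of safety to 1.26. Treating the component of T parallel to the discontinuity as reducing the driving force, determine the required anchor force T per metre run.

Resolving forces along and normal to the sliding plane, with the horizontal anchor force T adding T·sinα to the effective normal force and T·cosα acting up the plane against the driving force:
FS = [cL + (W cosα + T sinα) tanφ_j] / [W sinα − T cosα]
Without the anchor: N' = 154.5 kN/m, driving T_d = 96.2 kN/m, resisting R = 0·7.8 + 154.5·tan30.4° = 90.7 kN/m, FS = 0.94.
Setting FS = 1.26 and solving for T:
1.26·(96.2 − T cos31.9°) = 90.7 + T sin31.9°·tan30.4°
T·(sin31.9°·tan30.4° + 1.26·cos31.9°) = 1.26·96.2 − 90.7
T·(0.5284·0.5867 + 1.26·0.8490) = 121.2 − 90.7 = 30.5
T·1.3797 = 30.5
T = 22.1 kN/m

T = 22 kN/m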